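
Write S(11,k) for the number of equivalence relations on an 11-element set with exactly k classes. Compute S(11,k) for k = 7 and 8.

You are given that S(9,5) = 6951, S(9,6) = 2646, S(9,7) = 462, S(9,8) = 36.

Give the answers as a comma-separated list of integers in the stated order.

63987, 11880

i=10: T(10,6)=6951+6·2646=22827 | T(10,7)=2646+7·462=5880 | T(10,8)=462+8·36=750
i=11: T(11,7)=22827+7·5880=63987 | T(11,8)=5880+8·750=11880
Read S(11,7) = 63987, S(11,8) = 11880.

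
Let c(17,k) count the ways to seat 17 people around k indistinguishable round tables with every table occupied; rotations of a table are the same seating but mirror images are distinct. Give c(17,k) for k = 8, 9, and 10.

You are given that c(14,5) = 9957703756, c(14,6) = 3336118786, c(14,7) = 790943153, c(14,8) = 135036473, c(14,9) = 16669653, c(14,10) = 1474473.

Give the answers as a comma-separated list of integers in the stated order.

1146901283528, 185953177553, 23057159840

row 15: T[15][6]=14·3336118786+9957703756=56663366760  T[15][7]=14·790943153+3336118786=14409322928  T[15][8]=14·135036473+790943153=2681453775  T[15][9]=14·16669653+135036473=368411615  T[15][10]=14·1474473+16669653=37312275
row 16: T[16][7]=15·14409322928+56663366760=272803210680  T[16][8]=15·2681453775+14409322928=54631129553  T[16][9]=15·368411615+2681453775=8207628000  T[16][10]=15·37312275+368411615=928095740
row 17: T[17][8]=16·54631129553+272803210680=1146901283528  T[17][9]=16·8207628000+54631129553=185953177553  T[17][10]=16·928095740+8207628000=23057159840
Read c(17,8) = 1146901283528, c(17,9) = 185953177553, c(17,10) = 23057159840.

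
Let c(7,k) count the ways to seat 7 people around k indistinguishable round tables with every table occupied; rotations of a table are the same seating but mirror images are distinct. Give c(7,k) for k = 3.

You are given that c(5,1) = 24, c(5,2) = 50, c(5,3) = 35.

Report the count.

1624

[6] T[6,2]:5*50+24=274 · T[6,3]:5*35+50=225
[7] T[7,3]:6*225+274=1624
Read c(7,3) = 1624.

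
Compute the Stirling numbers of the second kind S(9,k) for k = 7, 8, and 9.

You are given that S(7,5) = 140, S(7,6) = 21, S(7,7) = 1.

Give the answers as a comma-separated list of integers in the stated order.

[8] T[8,6]:6*21+140=266 · T[8,7]:7*1+21=28 · T[8,8]:8*0+1=1
[9] T[9,7]:7*28+266=462 · T[9,8]:8*1+28=36 · T[9,9]:9*0+1=1
Read S(9,7) = 462, S(9,8) = 36, S(9,9) = 1.

462, 36, 1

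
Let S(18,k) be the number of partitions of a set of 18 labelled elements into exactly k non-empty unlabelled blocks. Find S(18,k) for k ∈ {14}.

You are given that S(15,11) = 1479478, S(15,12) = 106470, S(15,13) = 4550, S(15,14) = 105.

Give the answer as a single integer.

8408778

i=16: T(16,12)=1479478+12·106470=2757118 | T(16,13)=106470+13·4550=165620 | T(16,14)=4550+14·105=6020
i=17: T(17,13)=2757118+13·165620=4910178 | T(17,14)=165620+14·6020=249900
i=18: T(18,14)=4910178+14·249900=8408778
Read S(18,14) = 8408778.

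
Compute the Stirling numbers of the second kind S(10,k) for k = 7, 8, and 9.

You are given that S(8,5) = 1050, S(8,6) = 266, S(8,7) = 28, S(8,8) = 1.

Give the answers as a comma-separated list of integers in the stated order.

r9: T_9,6=6×266+1050=2646; T_9,7=7×28+266=462; T_9,8=8×1+28=36; T_9,9=9×0+1=1
r10: T_10,7=7×462+2646=5880; T_10,8=8×36+462=750; T_10,9=9×1+36=45
Read S(10,7) = 5880, S(10,8) = 750, S(10,9) = 45.

5880, 750, 45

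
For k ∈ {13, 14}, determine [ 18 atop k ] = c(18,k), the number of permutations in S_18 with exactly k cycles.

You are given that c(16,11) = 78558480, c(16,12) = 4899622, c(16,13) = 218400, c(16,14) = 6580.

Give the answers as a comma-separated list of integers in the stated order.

i=17: T(17,12)=78558480+16·4899622=156952432 | T(17,13)=4899622+16·218400=8394022 | T(17,14)=218400+16·6580=323680
i=18: T(18,13)=156952432+17·8394022=299650806 | T(18,14)=8394022+17·323680=13896582
Read c(18,13) = 299650806, c(18,14) = 13896582.

299650806, 13896582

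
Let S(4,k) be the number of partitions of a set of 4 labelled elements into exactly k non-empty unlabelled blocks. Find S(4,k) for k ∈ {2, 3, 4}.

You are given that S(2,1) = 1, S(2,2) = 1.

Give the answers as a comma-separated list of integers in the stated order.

@3  (3,1):1·1+0→1, (3,2):1·2+1→3, (3,3):0·3+1→1
@4  (4,2):3·2+1→7, (4,3):1·3+3→6, (4,4):0·4+1→1
Read S(4,2) = 7, S(4,3) = 6, S(4,4) = 1.

7, 6, 1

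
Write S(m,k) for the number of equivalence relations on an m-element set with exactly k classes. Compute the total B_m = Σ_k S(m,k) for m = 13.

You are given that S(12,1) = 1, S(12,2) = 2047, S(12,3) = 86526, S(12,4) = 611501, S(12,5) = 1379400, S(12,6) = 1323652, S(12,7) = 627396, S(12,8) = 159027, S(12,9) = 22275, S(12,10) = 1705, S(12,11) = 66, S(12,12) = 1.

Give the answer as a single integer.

row 13: T[13][1]=1·1+0=1  T[13][2]=2·2047+1=4095  T[13][3]=3·86526+2047=261625  T[13][4]=4·611501+86526=2532530  T[13][5]=5·1379400+611501=7508501  T[13][6]=6·1323652+1379400=9321312  T[13][7]=7·627396+1323652=5715424  T[13][8]=8·159027+627396=1899612  T[13][9]=9·22275+159027=359502  T[13][10]=10·1705+22275=39325  T[13][11]=11·66+1705=2431  T[13][12]=12·1+66=78  T[13][13]=13·0+1=1
B_13 = ΣS(13,k) = 1+4095+261625+2532530+7508501+9321312+5715424+1899612+359502+39325+2431+78+1 = 27644437

27644437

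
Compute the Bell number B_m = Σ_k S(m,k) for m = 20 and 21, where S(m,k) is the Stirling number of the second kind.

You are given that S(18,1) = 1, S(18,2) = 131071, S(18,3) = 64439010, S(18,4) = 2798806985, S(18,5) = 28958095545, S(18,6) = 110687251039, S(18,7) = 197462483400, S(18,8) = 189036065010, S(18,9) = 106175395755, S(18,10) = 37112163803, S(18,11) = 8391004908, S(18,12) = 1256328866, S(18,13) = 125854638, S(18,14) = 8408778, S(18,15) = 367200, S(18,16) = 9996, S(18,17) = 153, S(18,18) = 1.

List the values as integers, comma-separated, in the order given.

51724158235372, 474869816156751

row 19: T[19][1]=1·1+0=1  T[19][2]=2·131071+1=262143  T[19][3]=3·64439010+131071=193448101  T[19][4]=4·2798806985+64439010=11259666950  T[19][5]=5·28958095545+2798806985=147589284710  T[19][6]=6·110687251039+28958095545=693081601779  T[19][7]=7·197462483400+110687251039=1492924634839  T[19][8]=8·189036065010+197462483400=1709751003480  T[19][9]=9·106175395755+189036065010=1144614626805  T[19][10]=10·37112163803+106175395755=477297033785  T[19][11]=11·8391004908+37112163803=129413217791  T[19][12]=12·1256328866+8391004908=23466951300  T[19][13]=13·125854638+1256328866=2892439160  T[19][14]=14·8408778+125854638=243577530  T[19][15]=15·367200+8408778=13916778  T[19][16]=16·9996+367200=527136  T[19][17]=17·153+9996=12597  T[19][18]=18·1+153=171  T[19][19]=19·0+1=1
row 20: T[20][1]=1·1+0=1  T[20][2]=2·262143+1=524287  T[20][3]=3·193448101+262143=580606446  T[20][4]=4·11259666950+193448101=45232115901  T[20][5]=5·147589284710+11259666950=749206090500  T[20][6]=6·693081601779+147589284710=4306078895384  T[20][7]=7·1492924634839+693081601779=11143554045652  T[20][8]=8·1709751003480+1492924634839=15170932662679  T[20][9]=9·1144614626805+1709751003480=12011282644725  T[20][10]=10·477297033785+1144614626805=5917584964655  T[20][11]=11·129413217791+477297033785=1900842429486  T[20][12]=12·23466951300+129413217791=411016633391  T[20][13]=13·2892439160+23466951300=61068660380  T[20][14]=14·243577530+2892439160=6302524580  T[20][15]=15·13916778+243577530=452329200  T[20][16]=16·527136+13916778=22350954  T[20][17]=17·12597+527136=741285  T[20][18]=18·171+12597=15675  T[20][19]=19·1+171=190  T[20][20]=20·0+1=1
row 21: T[21][1]=1·1+0=1  T[21][2]=2·524287+1=1048575  T[21][3]=3·580606446+524287=1742343625  T[21][4]=4·45232115901+580606446=181509070050  T[21][5]=5·749206090500+45232115901=3791262568401  T[21][6]=6·4306078895384+749206090500=26585679462804  T[21][7]=7·11143554045652+4306078895384=82310957214948  T[21][8]=8·15170932662679+11143554045652=132511015347084  T[21][9]=9·12011282644725+15170932662679=123272476465204  T[21][10]=10·5917584964655+12011282644725=71187132291275  T[21][11]=11·1900842429486+5917584964655=26826851689001  T[21][12]=12·411016633391+1900842429486=6833042030178  T[21][13]=13·61068660380+411016633391=1204909218331  T[21][14]=14·6302524580+61068660380=149304004500  T[21][15]=15·452329200+6302524580=13087462580  T[21][16]=16·22350954+452329200=809944464  T[21][17]=17·741285+22350954=34952799  T[21][18]=18·15675+741285=1023435  T[21][19]=19·190+15675=19285  T[21][20]=20·1+190=210  T[21][21]=21·0+1=1
B_20 = ΣS(20,k) = 1+524287+580606446+45232115901+749206090500+4306078895384+11143554045652+15170932662679+12011282644725+5917584964655+1900842429486+411016633391+61068660380+6302524580+452329200+22350954+741285+15675+190+1 = 51724158235372
B_21 = ΣS(21,k) = 1+1048575+1742343625+181509070050+3791262568401+26585679462804+82310957214948+132511015347084+123272476465204+71187132291275+26826851689001+6833042030178+1204909218331+149304004500+13087462580+809944464+34952799+1023435+19285+210+1 = 474869816156751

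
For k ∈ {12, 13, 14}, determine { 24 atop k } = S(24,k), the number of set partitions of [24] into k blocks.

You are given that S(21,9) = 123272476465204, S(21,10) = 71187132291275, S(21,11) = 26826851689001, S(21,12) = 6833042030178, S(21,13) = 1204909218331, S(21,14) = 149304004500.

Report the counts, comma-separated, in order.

[22] T[22,10]:10*71187132291275+123272476465204=835143799377954 · T[22,11]:11*26826851689001+71187132291275=366282500870286 · T[22,12]:12*6833042030178+26826851689001=108823356051137 · T[22,13]:13*1204909218331+6833042030178=22496861868481 · T[22,14]:14*149304004500+1204909218331=3295165281331
[23] T[23,11]:11*366282500870286+835143799377954=4864251308951100 · T[23,12]:12*108823356051137+366282500870286=1672162773483930 · T[23,13]:13*22496861868481+108823356051137=401282560341390 · T[23,14]:14*3295165281331+22496861868481=68629175807115
[24] T[24,12]:12*1672162773483930+4864251308951100=24930204590758260 · T[24,13]:13*401282560341390+1672162773483930=6888836057922000 · T[24,14]:14*68629175807115+401282560341390=1362091021641000
Read S(24,12) = 24930204590758260, S(24,13) = 6888836057922000, S(24,14) = 1362091021641000.

24930204590758260, 6888836057922000, 1362091021641000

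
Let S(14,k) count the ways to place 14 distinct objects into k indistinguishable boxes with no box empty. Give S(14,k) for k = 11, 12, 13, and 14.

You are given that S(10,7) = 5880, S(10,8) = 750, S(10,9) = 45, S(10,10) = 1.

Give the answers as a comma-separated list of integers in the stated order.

66066, 3367, 91, 1

row 11: T[11][8]=8·750+5880=11880  T[11][9]=9·45+750=1155  T[11][10]=10·1+45=55  T[11][11]=11·0+1=1
row 12: T[12][9]=9·1155+11880=22275  T[12][10]=10·55+1155=1705  T[12][11]=11·1+55=66  T[12][12]=12·0+1=1
row 13: T[13][10]=10·1705+22275=39325  T[13][11]=11·66+1705=2431  T[13][12]=12·1+66=78  T[13][13]=13·0+1=1
row 14: T[14][11]=11·2431+39325=66066  T[14][12]=12·78+2431=3367  T[14][13]=13·1+78=91  T[14][14]=14·0+1=1
Read S(14,11) = 66066, S(14,12) = 3367, S(14,13) = 91, S(14,14) = 1.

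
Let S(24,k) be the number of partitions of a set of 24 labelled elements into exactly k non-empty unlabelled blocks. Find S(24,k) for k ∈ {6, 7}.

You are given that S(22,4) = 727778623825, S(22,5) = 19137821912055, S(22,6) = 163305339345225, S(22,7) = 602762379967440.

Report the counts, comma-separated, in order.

i=23: T(23,5)=727778623825+5·19137821912055=96416888184100 | T(23,6)=19137821912055+6·163305339345225=998969857983405 | T(23,7)=163305339345225+7·602762379967440=4382641999117305
i=24: T(24,6)=96416888184100+6·998969857983405=6090236036084530 | T(24,7)=998969857983405+7·4382641999117305=31677463851804540
Read S(24,6) = 6090236036084530, S(24,7) = 31677463851804540.

6090236036084530, 31677463851804540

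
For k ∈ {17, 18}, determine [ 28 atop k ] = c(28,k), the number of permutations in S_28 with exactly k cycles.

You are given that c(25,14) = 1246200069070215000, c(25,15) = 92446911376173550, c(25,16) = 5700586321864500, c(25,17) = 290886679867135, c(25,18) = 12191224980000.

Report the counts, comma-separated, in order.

25117208862499312650, 1340675942971287195

row 26: T[26][15]=25·92446911376173550+1246200069070215000=3557372853474553750  T[26][16]=25·5700586321864500+92446911376173550=234961569422786050  T[26][17]=25·290886679867135+5700586321864500=12972753318542875  T[26][18]=25·12191224980000+290886679867135=595667304367135
row 27: T[27][16]=26·234961569422786050+3557372853474553750=9666373658466991050  T[27][17]=26·12972753318542875+234961569422786050=572253155704900800  T[27][18]=26·595667304367135+12972753318542875=28460103232088385
row 28: T[28][17]=27·572253155704900800+9666373658466991050=25117208862499312650  T[28][18]=27·28460103232088385+572253155704900800=1340675942971287195
Read c(28,17) = 25117208862499312650, c(28,18) = 1340675942971287195.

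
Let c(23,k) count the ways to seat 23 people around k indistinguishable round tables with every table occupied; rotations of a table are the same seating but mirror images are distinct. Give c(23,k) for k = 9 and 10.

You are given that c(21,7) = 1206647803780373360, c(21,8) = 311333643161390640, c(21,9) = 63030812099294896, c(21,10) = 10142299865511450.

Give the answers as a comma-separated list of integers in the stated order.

@22  (22,8):311333643161390640·21+1206647803780373360→7744654310169576800, (22,9):63030812099294896·21+311333643161390640→1634980697246583456, (22,10):10142299865511450·21+63030812099294896→276019109275035346
@23  (23,9):1634980697246583456·22+7744654310169576800→43714229649594412832, (23,10):276019109275035346·22+1634980697246583456→7707401101297361068
Read c(23,9) = 43714229649594412832, c(23,10) = 7707401101297361068.

43714229649594412832, 7707401101297361068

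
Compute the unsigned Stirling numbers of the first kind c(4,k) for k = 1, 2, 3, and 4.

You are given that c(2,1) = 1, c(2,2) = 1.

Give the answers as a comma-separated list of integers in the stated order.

r3: T_3,1=2×1+0=2; T_3,2=2×1+1=3; T_3,3=2×0+1=1
r4: T_4,1=3×2+0=6; T_4,2=3×3+2=11; T_4,3=3×1+3=6; T_4,4=3×0+1=1
Read c(4,1) = 6, c(4,2) = 11, c(4,3) = 6, c(4,4) = 1.

6, 11, 6, 1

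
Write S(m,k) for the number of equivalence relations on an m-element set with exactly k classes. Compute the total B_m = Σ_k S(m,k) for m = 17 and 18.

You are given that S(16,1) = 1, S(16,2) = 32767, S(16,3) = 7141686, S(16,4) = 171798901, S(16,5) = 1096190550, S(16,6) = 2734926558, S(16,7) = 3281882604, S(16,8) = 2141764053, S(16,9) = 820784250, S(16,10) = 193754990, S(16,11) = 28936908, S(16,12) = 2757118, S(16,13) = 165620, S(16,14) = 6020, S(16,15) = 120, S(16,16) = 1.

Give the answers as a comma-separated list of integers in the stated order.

[17] T[17,1]:1*1+0=1 · T[17,2]:2*32767+1=65535 · T[17,3]:3*7141686+32767=21457825 · T[17,4]:4*171798901+7141686=694337290 · T[17,5]:5*1096190550+171798901=5652751651 · T[17,6]:6*2734926558+1096190550=17505749898 · T[17,7]:7*3281882604+2734926558=25708104786 · T[17,8]:8*2141764053+3281882604=20415995028 · T[17,9]:9*820784250+2141764053=9528822303 · T[17,10]:10*193754990+820784250=2758334150 · T[17,11]:11*28936908+193754990=512060978 · T[17,12]:12*2757118+28936908=62022324 · T[17,13]:13*165620+2757118=4910178 · T[17,14]:14*6020+165620=249900 · T[17,15]:15*120+6020=7820 · T[17,16]:16*1+120=136 · T[17,17]:17*0+1=1
[18] T[18,1]:1*1+0=1 · T[18,2]:2*65535+1=131071 · T[18,3]:3*21457825+65535=64439010 · T[18,4]:4*694337290+21457825=2798806985 · T[18,5]:5*5652751651+694337290=28958095545 · T[18,6]:6*17505749898+5652751651=110687251039 · T[18,7]:7*25708104786+17505749898=197462483400 · T[18,8]:8*20415995028+25708104786=189036065010 · T[18,9]:9*9528822303+20415995028=106175395755 · T[18,10]:10*2758334150+9528822303=37112163803 · T[18,11]:11*512060978+2758334150=8391004908 · T[18,12]:12*62022324+512060978=1256328866 · T[18,13]:13*4910178+62022324=125854638 · T[18,14]:14*249900+4910178=8408778 · T[18,15]:15*7820+249900=367200 · T[18,16]:16*136+7820=9996 · T[18,17]:17*1+136=153 · T[18,18]:18*0+1=1
B_17 = ΣS(17,k) = 1+65535+21457825+694337290+5652751651+17505749898+25708104786+20415995028+9528822303+2758334150+512060978+62022324+4910178+249900+7820+136+1 = 82864869804
B_18 = ΣS(18,k) = 1+131071+64439010+2798806985+28958095545+110687251039+197462483400+189036065010+106175395755+37112163803+8391004908+1256328866+125854638+8408778+367200+9996+153+1 = 682076806159

82864869804, 682076806159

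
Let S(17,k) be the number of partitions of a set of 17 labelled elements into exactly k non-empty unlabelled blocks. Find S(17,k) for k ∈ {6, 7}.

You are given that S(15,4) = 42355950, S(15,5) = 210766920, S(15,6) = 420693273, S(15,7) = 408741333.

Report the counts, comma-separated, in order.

row 16: T[16][5]=5·210766920+42355950=1096190550  T[16][6]=6·420693273+210766920=2734926558  T[16][7]=7·408741333+420693273=3281882604
row 17: T[17][6]=6·2734926558+1096190550=17505749898  T[17][7]=7·3281882604+2734926558=25708104786
Read S(17,6) = 17505749898, S(17,7) = 25708104786.

17505749898, 25708104786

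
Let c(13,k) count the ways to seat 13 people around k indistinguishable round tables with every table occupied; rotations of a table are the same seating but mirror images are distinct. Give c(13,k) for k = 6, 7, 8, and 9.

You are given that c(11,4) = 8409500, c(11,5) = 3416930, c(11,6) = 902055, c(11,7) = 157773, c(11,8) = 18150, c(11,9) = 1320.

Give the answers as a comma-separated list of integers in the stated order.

206070150, 44990231, 6926634, 749463

i=12: T(12,5)=8409500+11·3416930=45995730 | T(12,6)=3416930+11·902055=13339535 | T(12,7)=902055+11·157773=2637558 | T(12,8)=157773+11·18150=357423 | T(12,9)=18150+11·1320=32670
i=13: T(13,6)=45995730+12·13339535=206070150 | T(13,7)=13339535+12·2637558=44990231 | T(13,8)=2637558+12·357423=6926634 | T(13,9)=357423+12·32670=749463
Read c(13,6) = 206070150, c(13,7) = 44990231, c(13,8) = 6926634, c(13,9) = 749463.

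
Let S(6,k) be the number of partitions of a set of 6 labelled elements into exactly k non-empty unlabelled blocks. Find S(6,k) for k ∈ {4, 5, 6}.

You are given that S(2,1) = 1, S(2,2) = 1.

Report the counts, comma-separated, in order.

65, 15, 1

i=3: T(3,1)=0+1·1=1 | T(3,2)=1+2·1=3 | T(3,3)=1+3·0=1
i=4: T(4,2)=1+2·3=7 | T(4,3)=3+3·1=6 | T(4,4)=1+4·0=1
i=5: T(5,3)=7+3·6=25 | T(5,4)=6+4·1=10 | T(5,5)=1+5·0=1
i=6: T(6,4)=25+4·10=65 | T(6,5)=10+5·1=15 | T(6,6)=1+6·0=1
Read S(6,4) = 65, S(6,5) = 15, S(6,6) = 1.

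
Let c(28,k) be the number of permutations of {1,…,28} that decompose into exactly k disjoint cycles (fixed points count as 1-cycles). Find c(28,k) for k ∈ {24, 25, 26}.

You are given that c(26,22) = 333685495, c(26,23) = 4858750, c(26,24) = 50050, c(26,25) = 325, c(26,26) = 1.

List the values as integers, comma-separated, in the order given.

626334345, 7739550, 67977

@27  (27,23):4858750·26+333685495→460012995, (27,24):50050·26+4858750→6160050, (27,25):325·26+50050→58500, (27,26):1·26+325→351
@28  (28,24):6160050·27+460012995→626334345, (28,25):58500·27+6160050→7739550, (28,26):351·27+58500→67977
Read c(28,24) = 626334345, c(28,25) = 7739550, c(28,26) = 67977.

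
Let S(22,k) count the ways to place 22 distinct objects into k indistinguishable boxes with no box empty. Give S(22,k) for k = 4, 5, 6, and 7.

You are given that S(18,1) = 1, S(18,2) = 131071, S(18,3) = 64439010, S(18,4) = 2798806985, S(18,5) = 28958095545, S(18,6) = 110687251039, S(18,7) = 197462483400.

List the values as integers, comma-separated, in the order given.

727778623825, 19137821912055, 163305339345225, 602762379967440

r19: T_19,1=1×1+0=1; T_19,2=2×131071+1=262143; T_19,3=3×64439010+131071=193448101; T_19,4=4×2798806985+64439010=11259666950; T_19,5=5×28958095545+2798806985=147589284710; T_19,6=6×110687251039+28958095545=693081601779; T_19,7=7×197462483400+110687251039=1492924634839
r20: T_20,2=2×262143+1=524287; T_20,3=3×193448101+262143=580606446; T_20,4=4×11259666950+193448101=45232115901; T_20,5=5×147589284710+11259666950=749206090500; T_20,6=6×693081601779+147589284710=4306078895384; T_20,7=7×1492924634839+693081601779=11143554045652
r21: T_21,3=3×580606446+524287=1742343625; T_21,4=4×45232115901+580606446=181509070050; T_21,5=5×749206090500+45232115901=3791262568401; T_21,6=6×4306078895384+749206090500=26585679462804; T_21,7=7×11143554045652+4306078895384=82310957214948
r22: T_22,4=4×181509070050+1742343625=727778623825; T_22,5=5×3791262568401+181509070050=19137821912055; T_22,6=6×26585679462804+3791262568401=163305339345225; T_22,7=7×82310957214948+26585679462804=602762379967440
Read S(22,4) = 727778623825, S(22,5) = 19137821912055, S(22,6) = 163305339345225, S(22,7) = 602762379967440.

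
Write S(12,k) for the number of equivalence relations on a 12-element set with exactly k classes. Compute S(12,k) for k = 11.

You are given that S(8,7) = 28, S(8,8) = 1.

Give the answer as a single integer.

66

i=9: T(9,8)=28+8·1=36 | T(9,9)=1+9·0=1
i=10: T(10,9)=36+9·1=45 | T(10,10)=1+10·0=1
i=11: T(11,10)=45+10·1=55 | T(11,11)=1+11·0=1
i=12: T(12,11)=55+11·1=66
Read S(12,11) = 66.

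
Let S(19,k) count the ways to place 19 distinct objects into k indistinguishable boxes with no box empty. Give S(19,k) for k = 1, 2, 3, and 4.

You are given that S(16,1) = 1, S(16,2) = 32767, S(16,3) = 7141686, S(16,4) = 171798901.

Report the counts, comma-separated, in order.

@17  (17,1):1·1+0→1, (17,2):32767·2+1→65535, (17,3):7141686·3+32767→21457825, (17,4):171798901·4+7141686→694337290
@18  (18,1):1·1+0→1, (18,2):65535·2+1→131071, (18,3):21457825·3+65535→64439010, (18,4):694337290·4+21457825→2798806985
@19  (19,1):1·1+0→1, (19,2):131071·2+1→262143, (19,3):64439010·3+131071→193448101, (19,4):2798806985·4+64439010→11259666950
Read S(19,1) = 1, S(19,2) = 262143, S(19,3) = 193448101, S(19,4) = 11259666950.

1, 262143, 193448101, 11259666950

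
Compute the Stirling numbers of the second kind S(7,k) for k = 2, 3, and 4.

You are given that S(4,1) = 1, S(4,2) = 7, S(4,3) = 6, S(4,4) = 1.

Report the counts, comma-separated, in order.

[5] T[5,1]:1*1+0=1 · T[5,2]:2*7+1=15 · T[5,3]:3*6+7=25 · T[5,4]:4*1+6=10
[6] T[6,1]:1*1+0=1 · T[6,2]:2*15+1=31 · T[6,3]:3*25+15=90 · T[6,4]:4*10+25=65
[7] T[7,2]:2*31+1=63 · T[7,3]:3*90+31=301 · T[7,4]:4*65+90=350
Read S(7,2) = 63, S(7,3) = 301, S(7,4) = 350.

63, 301, 350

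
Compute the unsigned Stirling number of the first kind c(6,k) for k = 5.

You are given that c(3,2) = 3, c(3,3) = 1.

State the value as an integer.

15

r4: T_4,3=3×1+3=6; T_4,4=3×0+1=1
r5: T_5,4=4×1+6=10; T_5,5=4×0+1=1
r6: T_6,5=5×1+10=15
Read c(6,5) = 15.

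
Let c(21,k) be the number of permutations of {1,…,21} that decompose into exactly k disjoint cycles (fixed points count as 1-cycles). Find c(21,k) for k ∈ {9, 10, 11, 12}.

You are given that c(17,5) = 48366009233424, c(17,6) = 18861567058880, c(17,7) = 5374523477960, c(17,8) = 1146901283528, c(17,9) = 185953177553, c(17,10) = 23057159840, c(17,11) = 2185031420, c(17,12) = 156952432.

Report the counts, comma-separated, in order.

r18: T_18,6=17×18861567058880+48366009233424=369012649234384; T_18,7=17×5374523477960+18861567058880=110228466184200; T_18,8=17×1146901283528+5374523477960=24871845297936; T_18,9=17×185953177553+1146901283528=4308105301929; T_18,10=17×23057159840+185953177553=577924894833; T_18,11=17×2185031420+23057159840=60202693980; T_18,12=17×156952432+2185031420=4853222764
r19: T_19,7=18×110228466184200+369012649234384=2353125040549984; T_19,8=18×24871845297936+110228466184200=557921681547048; T_19,9=18×4308105301929+24871845297936=102417740732658; T_19,10=18×577924894833+4308105301929=14710753408923; T_19,11=18×60202693980+577924894833=1661573386473; T_19,12=18×4853222764+60202693980=147560703732
r20: T_20,8=19×557921681547048+2353125040549984=12953636989943896; T_20,9=19×102417740732658+557921681547048=2503858755467550; T_20,10=19×14710753408923+102417740732658=381922055502195; T_20,11=19×1661573386473+14710753408923=46280647751910; T_20,12=19×147560703732+1661573386473=4465226757381
r21: T_21,9=20×2503858755467550+12953636989943896=63030812099294896; T_21,10=20×381922055502195+2503858755467550=10142299865511450; T_21,11=20×46280647751910+381922055502195=1307535010540395; T_21,12=20×4465226757381+46280647751910=135585182899530
Read c(21,9) = 63030812099294896, c(21,10) = 10142299865511450, c(21,11) = 1307535010540395, c(21,12) = 135585182899530.

63030812099294896, 10142299865511450, 1307535010540395, 135585182899530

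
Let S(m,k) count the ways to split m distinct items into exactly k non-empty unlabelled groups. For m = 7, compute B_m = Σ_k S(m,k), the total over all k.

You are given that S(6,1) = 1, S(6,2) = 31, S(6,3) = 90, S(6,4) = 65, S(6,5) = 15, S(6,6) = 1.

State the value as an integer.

@7  (7,1):1·1+0→1, (7,2):31·2+1→63, (7,3):90·3+31→301, (7,4):65·4+90→350, (7,5):15·5+65→140, (7,6):1·6+15→21, (7,7):0·7+1→1
B_7 = ΣS(7,k) = 1+63+301+350+140+21+1 = 877

877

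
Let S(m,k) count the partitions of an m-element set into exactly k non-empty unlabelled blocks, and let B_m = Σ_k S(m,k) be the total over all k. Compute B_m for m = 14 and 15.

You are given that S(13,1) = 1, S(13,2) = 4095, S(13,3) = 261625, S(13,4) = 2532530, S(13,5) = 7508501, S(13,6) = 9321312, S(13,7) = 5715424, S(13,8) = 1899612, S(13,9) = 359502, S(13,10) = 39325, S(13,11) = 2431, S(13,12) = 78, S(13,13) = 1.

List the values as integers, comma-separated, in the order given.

[14] T[14,1]:1*1+0=1 · T[14,2]:2*4095+1=8191 · T[14,3]:3*261625+4095=788970 · T[14,4]:4*2532530+261625=10391745 · T[14,5]:5*7508501+2532530=40075035 · T[14,6]:6*9321312+7508501=63436373 · T[14,7]:7*5715424+9321312=49329280 · T[14,8]:8*1899612+5715424=20912320 · T[14,9]:9*359502+1899612=5135130 · T[14,10]:10*39325+359502=752752 · T[14,11]:11*2431+39325=66066 · T[14,12]:12*78+2431=3367 · T[14,13]:13*1+78=91 · T[14,14]:14*0+1=1
[15] T[15,1]:1*1+0=1 · T[15,2]:2*8191+1=16383 · T[15,3]:3*788970+8191=2375101 · T[15,4]:4*10391745+788970=42355950 · T[15,5]:5*40075035+10391745=210766920 · T[15,6]:6*63436373+40075035=420693273 · T[15,7]:7*49329280+63436373=408741333 · T[15,8]:8*20912320+49329280=216627840 · T[15,9]:9*5135130+20912320=67128490 · T[15,10]:10*752752+5135130=12662650 · T[15,11]:11*66066+752752=1479478 · T[15,12]:12*3367+66066=106470 · T[15,13]:13*91+3367=4550 · T[15,14]:14*1+91=105 · T[15,15]:15*0+1=1
B_14 = ΣS(14,k) = 1+8191+788970+10391745+40075035+63436373+49329280+20912320+5135130+752752+66066+3367+91+1 = 190899322
B_15 = ΣS(15,k) = 1+16383+2375101+42355950+210766920+420693273+408741333+216627840+67128490+12662650+1479478+106470+4550+105+1 = 1382958545

190899322, 1382958545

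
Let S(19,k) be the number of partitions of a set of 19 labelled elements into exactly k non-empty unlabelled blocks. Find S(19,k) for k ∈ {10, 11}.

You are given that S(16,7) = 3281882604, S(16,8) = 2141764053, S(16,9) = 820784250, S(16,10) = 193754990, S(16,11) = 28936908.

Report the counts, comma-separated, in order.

477297033785, 129413217791

row 17: T[17][8]=8·2141764053+3281882604=20415995028  T[17][9]=9·820784250+2141764053=9528822303  T[17][10]=10·193754990+820784250=2758334150  T[17][11]=11·28936908+193754990=512060978
row 18: T[18][9]=9·9528822303+20415995028=106175395755  T[18][10]=10·2758334150+9528822303=37112163803  T[18][11]=11·512060978+2758334150=8391004908
row 19: T[19][10]=10·37112163803+106175395755=477297033785  T[19][11]=11·8391004908+37112163803=129413217791
Read S(19,10) = 477297033785, S(19,11) = 129413217791.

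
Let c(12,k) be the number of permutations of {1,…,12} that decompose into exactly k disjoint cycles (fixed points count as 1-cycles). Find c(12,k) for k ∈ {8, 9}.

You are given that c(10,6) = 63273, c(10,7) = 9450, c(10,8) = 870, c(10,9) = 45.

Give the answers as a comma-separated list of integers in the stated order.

i=11: T(11,7)=63273+10·9450=157773 | T(11,8)=9450+10·870=18150 | T(11,9)=870+10·45=1320
i=12: T(12,8)=157773+11·18150=357423 | T(12,9)=18150+11·1320=32670
Read c(12,8) = 357423, c(12,9) = 32670.

357423, 32670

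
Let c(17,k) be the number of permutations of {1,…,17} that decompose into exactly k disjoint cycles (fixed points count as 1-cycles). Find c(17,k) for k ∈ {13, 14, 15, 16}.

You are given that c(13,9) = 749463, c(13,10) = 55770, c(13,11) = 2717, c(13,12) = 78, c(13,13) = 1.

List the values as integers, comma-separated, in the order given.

8394022, 323680, 8500, 136

i=14: T(14,10)=749463+13·55770=1474473 | T(14,11)=55770+13·2717=91091 | T(14,12)=2717+13·78=3731 | T(14,13)=78+13·1=91 | T(14,14)=1+13·0=1
i=15: T(15,11)=1474473+14·91091=2749747 | T(15,12)=91091+14·3731=143325 | T(15,13)=3731+14·91=5005 | T(15,14)=91+14·1=105 | T(15,15)=1+14·0=1
i=16: T(16,12)=2749747+15·143325=4899622 | T(16,13)=143325+15·5005=218400 | T(16,14)=5005+15·105=6580 | T(16,15)=105+15·1=120 | T(16,16)=1+15·0=1
i=17: T(17,13)=4899622+16·218400=8394022 | T(17,14)=218400+16·6580=323680 | T(17,15)=6580+16·120=8500 | T(17,16)=120+16·1=136
Read c(17,13) = 8394022, c(17,14) = 323680, c(17,15) = 8500, c(17,16) = 136.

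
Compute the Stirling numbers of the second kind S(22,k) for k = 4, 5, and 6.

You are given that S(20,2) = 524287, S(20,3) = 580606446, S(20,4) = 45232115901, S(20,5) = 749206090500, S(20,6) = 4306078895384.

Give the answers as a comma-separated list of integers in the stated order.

727778623825, 19137821912055, 163305339345225

row 21: T[21][3]=3·580606446+524287=1742343625  T[21][4]=4·45232115901+580606446=181509070050  T[21][5]=5·749206090500+45232115901=3791262568401  T[21][6]=6·4306078895384+749206090500=26585679462804
row 22: T[22][4]=4·181509070050+1742343625=727778623825  T[22][5]=5·3791262568401+181509070050=19137821912055  T[22][6]=6·26585679462804+3791262568401=163305339345225
Read S(22,4) = 727778623825, S(22,5) = 19137821912055, S(22,6) = 163305339345225.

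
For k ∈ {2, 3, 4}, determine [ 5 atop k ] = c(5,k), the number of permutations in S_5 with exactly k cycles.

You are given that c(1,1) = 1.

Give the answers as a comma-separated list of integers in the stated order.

50, 35, 10

@2  (2,1):1·1+0→1, (2,2):0·1+1→1
@3  (3,1):1·2+0→2, (3,2):1·2+1→3, (3,3):0·2+1→1
@4  (4,1):2·3+0→6, (4,2):3·3+2→11, (4,3):1·3+3→6, (4,4):0·3+1→1
@5  (5,2):11·4+6→50, (5,3):6·4+11→35, (5,4):1·4+6→10
Read c(5,2) = 50, c(5,3) = 35, c(5,4) = 10.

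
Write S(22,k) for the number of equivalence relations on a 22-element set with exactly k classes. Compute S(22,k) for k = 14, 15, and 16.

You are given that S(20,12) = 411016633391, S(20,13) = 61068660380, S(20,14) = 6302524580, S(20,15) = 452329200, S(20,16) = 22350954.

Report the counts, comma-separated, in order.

3295165281331, 345615943200, 26046574004

row 21: T[21][13]=13·61068660380+411016633391=1204909218331  T[21][14]=14·6302524580+61068660380=149304004500  T[21][15]=15·452329200+6302524580=13087462580  T[21][16]=16·22350954+452329200=809944464
row 22: T[22][14]=14·149304004500+1204909218331=3295165281331  T[22][15]=15·13087462580+149304004500=345615943200  T[22][16]=16·809944464+13087462580=26046574004
Read S(22,14) = 3295165281331, S(22,15) = 345615943200, S(22,16) = 26046574004.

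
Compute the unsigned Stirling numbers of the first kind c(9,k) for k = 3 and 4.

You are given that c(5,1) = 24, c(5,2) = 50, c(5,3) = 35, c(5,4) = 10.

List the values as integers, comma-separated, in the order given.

r6: T_6,1=5×24+0=120; T_6,2=5×50+24=274; T_6,3=5×35+50=225; T_6,4=5×10+35=85
r7: T_7,1=6×120+0=720; T_7,2=6×274+120=1764; T_7,3=6×225+274=1624; T_7,4=6×85+225=735
r8: T_8,2=7×1764+720=13068; T_8,3=7×1624+1764=13132; T_8,4=7×735+1624=6769
r9: T_9,3=8×13132+13068=118124; T_9,4=8×6769+13132=67284
Read c(9,3) = 118124, c(9,4) = 67284.

118124, 67284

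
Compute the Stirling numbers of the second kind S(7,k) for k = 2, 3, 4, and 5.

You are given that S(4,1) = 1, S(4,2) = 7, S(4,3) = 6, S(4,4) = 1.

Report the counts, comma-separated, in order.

r5: T_5,1=1×1+0=1; T_5,2=2×7+1=15; T_5,3=3×6+7=25; T_5,4=4×1+6=10; T_5,5=5×0+1=1
r6: T_6,1=1×1+0=1; T_6,2=2×15+1=31; T_6,3=3×25+15=90; T_6,4=4×10+25=65; T_6,5=5×1+10=15
r7: T_7,2=2×31+1=63; T_7,3=3×90+31=301; T_7,4=4×65+90=350; T_7,5=5×15+65=140
Read S(7,2) = 63, S(7,3) = 301, S(7,4) = 350, S(7,5) = 140.

63, 301, 350, 140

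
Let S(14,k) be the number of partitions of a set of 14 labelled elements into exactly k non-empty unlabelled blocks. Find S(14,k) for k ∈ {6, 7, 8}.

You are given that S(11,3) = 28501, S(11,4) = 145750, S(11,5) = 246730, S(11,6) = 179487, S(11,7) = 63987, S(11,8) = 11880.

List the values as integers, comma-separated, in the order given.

63436373, 49329280, 20912320

@12  (12,4):145750·4+28501→611501, (12,5):246730·5+145750→1379400, (12,6):179487·6+246730→1323652, (12,7):63987·7+179487→627396, (12,8):11880·8+63987→159027
@13  (13,5):1379400·5+611501→7508501, (13,6):1323652·6+1379400→9321312, (13,7):627396·7+1323652→5715424, (13,8):159027·8+627396→1899612
@14  (14,6):9321312·6+7508501→63436373, (14,7):5715424·7+9321312→49329280, (14,8):1899612·8+5715424→20912320
Read S(14,6) = 63436373, S(14,7) = 49329280, S(14,8) = 20912320.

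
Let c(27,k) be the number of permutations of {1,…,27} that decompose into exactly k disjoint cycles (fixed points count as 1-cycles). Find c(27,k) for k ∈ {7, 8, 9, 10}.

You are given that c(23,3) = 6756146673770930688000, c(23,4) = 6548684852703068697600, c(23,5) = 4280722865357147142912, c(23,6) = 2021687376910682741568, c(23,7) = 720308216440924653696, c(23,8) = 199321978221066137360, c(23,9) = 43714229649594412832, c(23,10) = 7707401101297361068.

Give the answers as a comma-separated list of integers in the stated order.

393178529313073708272042624, 121502371102392939781636800, 30180059720580991603896800, 6121499916241722700424880

[24] T[24,4]:23*6548684852703068697600+6756146673770930688000=157375898285941510732800 · T[24,5]:23*4280722865357147142912+6548684852703068697600=105005310755917452984576 · T[24,6]:23*2021687376910682741568+4280722865357147142912=50779532534302850198976 · T[24,7]:23*720308216440924653696+2021687376910682741568=18588776355051949776576 · T[24,8]:23*199321978221066137360+720308216440924653696=5304713715525445812976 · T[24,9]:23*43714229649594412832+199321978221066137360=1204749260161737632496 · T[24,10]:23*7707401101297361068+43714229649594412832=220984454979433717396
[25] T[25,5]:24*105005310755917452984576+157375898285941510732800=2677503356427960382362624 · T[25,6]:24*50779532534302850198976+105005310755917452984576=1323714091579185857760000 · T[25,7]:24*18588776355051949776576+50779532534302850198976=496910165055549644836800 · T[25,8]:24*5304713715525445812976+18588776355051949776576=145901905527662649288000 · T[25,9]:24*1204749260161737632496+5304713715525445812976=34218695959407148992880 · T[25,10]:24*220984454979433717396+1204749260161737632496=6508376179668146850000
[26] T[26,6]:25*1323714091579185857760000+2677503356427960382362624=35770355645907606826362624 · T[26,7]:25*496910165055549644836800+1323714091579185857760000=13746468217967926978680000 · T[26,8]:25*145901905527662649288000+496910165055549644836800=4144457803247115877036800 · T[26,9]:25*34218695959407148992880+145901905527662649288000=1001369304512841374110000 · T[26,10]:25*6508376179668146850000+34218695959407148992880=196928100451110820242880
[27] T[27,7]:26*13746468217967926978680000+35770355645907606826362624=393178529313073708272042624 · T[27,8]:26*4144457803247115877036800+13746468217967926978680000=121502371102392939781636800 · T[27,9]:26*1001369304512841374110000+4144457803247115877036800=30180059720580991603896800 · T[27,10]:26*196928100451110820242880+1001369304512841374110000=6121499916241722700424880
Read c(27,7) = 393178529313073708272042624, c(27,8) = 121502371102392939781636800, c(27,9) = 30180059720580991603896800, c(27,10) = 6121499916241722700424880.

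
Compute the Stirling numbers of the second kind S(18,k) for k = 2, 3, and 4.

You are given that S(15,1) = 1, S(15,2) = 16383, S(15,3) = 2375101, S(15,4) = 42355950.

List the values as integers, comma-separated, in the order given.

131071, 64439010, 2798806985

i=16: T(16,1)=0+1·1=1 | T(16,2)=1+2·16383=32767 | T(16,3)=16383+3·2375101=7141686 | T(16,4)=2375101+4·42355950=171798901
i=17: T(17,1)=0+1·1=1 | T(17,2)=1+2·32767=65535 | T(17,3)=32767+3·7141686=21457825 | T(17,4)=7141686+4·171798901=694337290
i=18: T(18,2)=1+2·65535=131071 | T(18,3)=65535+3·21457825=64439010 | T(18,4)=21457825+4·694337290=2798806985
Read S(18,2) = 131071, S(18,3) = 64439010, S(18,4) = 2798806985.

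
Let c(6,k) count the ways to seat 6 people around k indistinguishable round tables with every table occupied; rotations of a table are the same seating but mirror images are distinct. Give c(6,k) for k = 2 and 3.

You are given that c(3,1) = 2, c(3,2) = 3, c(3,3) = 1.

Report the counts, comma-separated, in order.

r4: T_4,1=3×2+0=6; T_4,2=3×3+2=11; T_4,3=3×1+3=6
r5: T_5,1=4×6+0=24; T_5,2=4×11+6=50; T_5,3=4×6+11=35
r6: T_6,2=5×50+24=274; T_6,3=5×35+50=225
Read c(6,2) = 274, c(6,3) = 225.

274, 225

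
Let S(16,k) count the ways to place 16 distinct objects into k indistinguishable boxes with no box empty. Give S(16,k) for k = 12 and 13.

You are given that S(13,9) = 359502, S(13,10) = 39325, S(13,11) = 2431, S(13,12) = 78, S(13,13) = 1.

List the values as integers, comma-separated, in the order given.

2757118, 165620

@14  (14,10):39325·10+359502→752752, (14,11):2431·11+39325→66066, (14,12):78·12+2431→3367, (14,13):1·13+78→91
@15  (15,11):66066·11+752752→1479478, (15,12):3367·12+66066→106470, (15,13):91·13+3367→4550
@16  (16,12):106470·12+1479478→2757118, (16,13):4550·13+106470→165620
Read S(16,12) = 2757118, S(16,13) = 165620.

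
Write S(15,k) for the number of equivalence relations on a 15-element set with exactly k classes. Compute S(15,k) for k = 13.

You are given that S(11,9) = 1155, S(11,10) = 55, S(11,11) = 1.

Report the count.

4550

@12  (12,10):55·10+1155→1705, (12,11):1·11+55→66, (12,12):0·12+1→1
@13  (13,11):66·11+1705→2431, (13,12):1·12+66→78, (13,13):0·13+1→1
@14  (14,12):78·12+2431→3367, (14,13):1·13+78→91
@15  (15,13):91·13+3367→4550
Read S(15,13) = 4550.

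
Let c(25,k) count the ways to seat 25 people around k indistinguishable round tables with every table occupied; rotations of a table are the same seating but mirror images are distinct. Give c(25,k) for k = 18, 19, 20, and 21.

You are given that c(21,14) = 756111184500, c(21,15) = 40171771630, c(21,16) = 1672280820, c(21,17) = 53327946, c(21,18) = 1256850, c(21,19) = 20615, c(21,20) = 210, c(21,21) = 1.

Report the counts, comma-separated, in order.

row 22: T[22][15]=21·40171771630+756111184500=1599718388730  T[22][16]=21·1672280820+40171771630=75289668850  T[22][17]=21·53327946+1672280820=2792167686  T[22][18]=21·1256850+53327946=79721796  T[22][19]=21·20615+1256850=1689765  T[22][20]=21·210+20615=25025  T[22][21]=21·1+210=231
row 23: T[23][16]=22·75289668850+1599718388730=3256091103430  T[23][17]=22·2792167686+75289668850=136717357942  T[23][18]=22·79721796+2792167686=4546047198  T[23][19]=22·1689765+79721796=116896626  T[23][20]=22·25025+1689765=2240315  T[23][21]=22·231+25025=30107
row 24: T[24][17]=23·136717357942+3256091103430=6400590336096  T[24][18]=23·4546047198+136717357942=241276443496  T[24][19]=23·116896626+4546047198=7234669596  T[24][20]=23·2240315+116896626=168423871  T[24][21]=23·30107+2240315=2932776
row 25: T[25][18]=24·241276443496+6400590336096=12191224980000  T[25][19]=24·7234669596+241276443496=414908513800  T[25][20]=24·168423871+7234669596=11276842500  T[25][21]=24·2932776+168423871=238810495
Read c(25,18) = 12191224980000, c(25,19) = 414908513800, c(25,20) = 11276842500, c(25,21) = 238810495.

12191224980000, 414908513800, 11276842500, 238810495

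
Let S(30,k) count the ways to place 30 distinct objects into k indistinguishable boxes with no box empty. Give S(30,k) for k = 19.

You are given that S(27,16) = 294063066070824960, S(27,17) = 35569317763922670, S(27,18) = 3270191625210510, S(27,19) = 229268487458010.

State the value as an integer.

7145845579888333500

[28] T[28,17]:17*35569317763922670+294063066070824960=898741468057510350 · T[28,18]:18*3270191625210510+35569317763922670=94432767017711850 · T[28,19]:19*229268487458010+3270191625210510=7626292886912700
[29] T[29,18]:18*94432767017711850+898741468057510350=2598531274376323650 · T[29,19]:19*7626292886912700+94432767017711850=239332331869053150
[30] T[30,19]:19*239332331869053150+2598531274376323650=7145845579888333500
Read S(30,19) = 7145845579888333500.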